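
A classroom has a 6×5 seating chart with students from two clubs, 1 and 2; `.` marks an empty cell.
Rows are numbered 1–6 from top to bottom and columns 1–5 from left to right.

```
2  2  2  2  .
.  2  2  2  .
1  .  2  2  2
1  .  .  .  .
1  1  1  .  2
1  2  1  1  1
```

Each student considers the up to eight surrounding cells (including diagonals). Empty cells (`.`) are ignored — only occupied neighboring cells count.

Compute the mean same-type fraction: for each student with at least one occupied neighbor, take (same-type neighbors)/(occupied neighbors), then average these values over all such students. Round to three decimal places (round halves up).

Row 1: (1,1)2 2/2 · (1,2)2 4/4 · (1,3)2 5/5 · (1,4)2 3/3
Row 2: (2,2)2 5/6 · (2,3)2 7/7 · (2,4)2 6/6
Row 3: (3,1)1 1/2 · (3,3)2 4/4 · (3,4)2 4/4 · (3,5)2 2/2
Row 4: (4,1)1 3/3
Row 5: (5,1)1 3/4 · (5,2)1 5/6 · (5,3)1 3/4 · (5,5)2 0/2
Row 6: (6,1)1 2/3 · (6,2)2 0/5 · (6,3)1 3/4 · (6,4)1 3/4 · (6,5)1 1/2
Sum over 21 students: 2/2 + 4/4 + 5/5 + 3/3 + 5/6 + 7/7 + 6/6 + 1/2 + 4/4 + 4/4 + 2/2 + 3/3 + 3/4 + 5/6 + 3/4 + 0/2 + 2/3 + 0/5 + 3/4 + 3/4 + 1/2 = 49/3; mean = 49/3 ÷ 21 = 7/9 = 0.777777… → 0.778.

0.778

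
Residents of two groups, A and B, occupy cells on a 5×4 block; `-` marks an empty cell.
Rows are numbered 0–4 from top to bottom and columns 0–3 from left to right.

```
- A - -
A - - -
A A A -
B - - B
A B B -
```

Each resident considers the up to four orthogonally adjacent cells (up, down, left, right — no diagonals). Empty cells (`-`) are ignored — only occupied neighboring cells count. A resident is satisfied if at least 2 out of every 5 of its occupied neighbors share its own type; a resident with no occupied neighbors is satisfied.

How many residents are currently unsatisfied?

(0,1)A 0/0 ok
(1,0)A 1/1 ok
(2,0)A 2/3 ok
(2,1)A 2/2 ok
(2,2)A 1/1 ok
(3,0)B 0/2 unhappy
(3,3)B 0/0 ok
(4,0)A 0/2 unhappy
(4,1)B 1/2 ok
(4,2)B 1/1 ok
Unsatisfied: (3,0), (4,0) — 2 in total.

2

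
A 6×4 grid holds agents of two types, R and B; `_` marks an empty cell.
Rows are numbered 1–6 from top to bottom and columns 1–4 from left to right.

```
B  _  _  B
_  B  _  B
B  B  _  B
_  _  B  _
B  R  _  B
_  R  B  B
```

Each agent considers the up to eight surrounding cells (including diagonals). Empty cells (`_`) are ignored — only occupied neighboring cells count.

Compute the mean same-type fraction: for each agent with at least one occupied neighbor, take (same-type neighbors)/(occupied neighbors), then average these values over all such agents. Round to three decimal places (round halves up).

Row 1: (1,1)B 1/1 · (1,4)B 1/1
Row 2: (2,2)B 3/3 · (2,4)B 2/2
Row 3: (3,1)B 2/2 · (3,2)B 3/3 · (3,4)B 2/2
Row 4: (4,3)B 3/4
Row 5: (5,1)B 0/2 · (5,2)R 1/4 · (5,4)B 3/3
Row 6: (6,2)R 1/3 · (6,3)B 2/4 · (6,4)B 2/2
Sum over 14 agents: 1/1 + 1/1 + 3/3 + 2/2 + 2/2 + 3/3 + 2/2 + 3/4 + 0/2 + 1/4 + 3/3 + 1/3 + 2/4 + 2/2 = 65/6; mean = 65/6 ÷ 14 = 65/84 = 0.773809… → 0.774.

0.774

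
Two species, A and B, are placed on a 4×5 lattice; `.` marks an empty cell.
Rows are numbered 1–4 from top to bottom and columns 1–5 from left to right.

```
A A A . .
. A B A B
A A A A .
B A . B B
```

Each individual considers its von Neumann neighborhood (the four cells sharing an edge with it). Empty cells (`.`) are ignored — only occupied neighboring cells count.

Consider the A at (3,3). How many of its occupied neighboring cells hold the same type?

Occupied neighbors of (3,3): (2,3)=B, (3,2)=A, (3,4)=A.
Same type (A): 2 of 3.

2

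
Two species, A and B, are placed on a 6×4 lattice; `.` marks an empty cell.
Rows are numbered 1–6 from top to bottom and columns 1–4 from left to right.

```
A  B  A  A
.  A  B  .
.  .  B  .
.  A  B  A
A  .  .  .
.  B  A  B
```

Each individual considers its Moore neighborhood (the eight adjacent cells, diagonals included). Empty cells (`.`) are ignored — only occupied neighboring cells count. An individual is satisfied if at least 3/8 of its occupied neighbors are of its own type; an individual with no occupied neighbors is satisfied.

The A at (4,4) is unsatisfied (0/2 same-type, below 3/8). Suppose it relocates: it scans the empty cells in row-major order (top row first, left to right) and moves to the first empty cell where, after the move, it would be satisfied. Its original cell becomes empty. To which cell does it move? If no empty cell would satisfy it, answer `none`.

Vacating (4,4). Empty cells in order:
  (2,1): 2/3 same-type → satisfied — stop here.

(2,1)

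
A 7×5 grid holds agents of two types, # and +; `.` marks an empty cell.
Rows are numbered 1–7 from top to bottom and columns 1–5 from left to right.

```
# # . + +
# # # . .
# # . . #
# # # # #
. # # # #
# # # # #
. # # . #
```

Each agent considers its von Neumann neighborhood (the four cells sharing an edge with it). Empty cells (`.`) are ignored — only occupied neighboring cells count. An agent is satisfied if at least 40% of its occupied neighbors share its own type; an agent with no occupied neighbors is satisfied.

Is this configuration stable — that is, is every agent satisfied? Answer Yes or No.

Yes

Row 1: (1,1)# 2/2 satisfied · (1,2)# 2/2 satisfied · (1,4)+ 1/1 satisfied · (1,5)+ 1/1 satisfied
Row 2: (2,1)# 3/3 satisfied · (2,2)# 4/4 satisfied · (2,3)# 1/1 satisfied
Row 3: (3,1)# 3/3 satisfied · (3,2)# 3/3 satisfied · (3,5)# 1/1 satisfied
Row 4: (4,1)# 2/2 satisfied · (4,2)# 4/4 satisfied · (4,3)# 3/3 satisfied · (4,4)# 3/3 satisfied · (4,5)# 3/3 satisfied
Row 5: (5,2)# 3/3 satisfied · (5,3)# 4/4 satisfied · (5,4)# 4/4 satisfied · (5,5)# 3/3 satisfied
Row 6: (6,1)# 1/1 satisfied · (6,2)# 4/4 satisfied · (6,3)# 4/4 satisfied · (6,4)# 3/3 satisfied · (6,5)# 3/3 satisfied
Row 7: (7,2)# 2/2 satisfied · (7,3)# 2/2 satisfied · (7,5)# 1/1 satisfied
All meet the threshold, so the configuration is stable.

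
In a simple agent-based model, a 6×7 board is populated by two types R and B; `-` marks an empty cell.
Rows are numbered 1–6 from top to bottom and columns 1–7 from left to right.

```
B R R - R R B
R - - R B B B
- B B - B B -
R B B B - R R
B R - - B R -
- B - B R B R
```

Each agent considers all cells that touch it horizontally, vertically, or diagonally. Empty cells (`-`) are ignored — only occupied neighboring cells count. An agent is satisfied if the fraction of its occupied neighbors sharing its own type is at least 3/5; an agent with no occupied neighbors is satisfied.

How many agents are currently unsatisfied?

16

Row 1: (1,1)B 0/2 not · (1,2)R 2/3 satisfied · (1,3)R 2/2 satisfied · (1,5)R 2/4 not · (1,6)R 1/5 not · (1,7)B 2/3 satisfied
Row 2: (2,1)R 1/3 not · (2,4)R 2/5 not · (2,5)B 3/6 not · (2,6)B 5/7 satisfied · (2,7)B 3/4 satisfied
Row 3: (3,2)B 3/5 satisfied · (3,3)B 4/5 satisfied · (3,5)B 4/6 satisfied · (3,6)B 4/6 satisfied
Row 4: (4,1)R 1/4 not · (4,2)B 4/6 satisfied · (4,3)B 4/5 satisfied · (4,4)B 4/4 satisfied · (4,6)R 2/5 not · (4,7)R 2/3 satisfied
Row 5: (5,1)B 2/4 not · (5,2)R 1/5 not · (5,5)B 3/6 not · (5,6)R 4/6 satisfied
Row 6: (6,2)B 1/2 not · (6,4)B 1/2 not · (6,5)R 1/4 not · (6,6)B 1/4 not · (6,7)R 1/2 not
Unsatisfied: (1,1), (1,5), (1,6), (2,1), (2,4), (2,5), (4,1), (4,6), (5,1), (5,2), (5,5), (6,2), (6,4), (6,5), (6,6), (6,7) — 16 in total.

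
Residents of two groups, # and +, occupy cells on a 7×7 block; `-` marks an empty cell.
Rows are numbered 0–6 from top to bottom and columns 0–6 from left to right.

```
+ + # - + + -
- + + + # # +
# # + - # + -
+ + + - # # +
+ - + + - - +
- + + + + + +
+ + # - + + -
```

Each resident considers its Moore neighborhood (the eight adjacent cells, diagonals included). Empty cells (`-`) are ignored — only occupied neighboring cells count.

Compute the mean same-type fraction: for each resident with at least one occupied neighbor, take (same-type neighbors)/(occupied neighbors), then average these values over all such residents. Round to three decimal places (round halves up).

0.660

Row 0: (0,0)+ 2/2 · (0,1)+ 3/4 · (0,2)# 0/4 · (0,4)+ 2/4 · (0,5)+ 2/4
Row 1: (1,1)+ 4/7 · (1,2)+ 4/6 · (1,3)+ 3/6 · (1,4)# 2/6 · (1,5)# 2/6 · (1,6)+ 2/3
Row 2: (2,0)# 1/4 · (2,1)# 1/7 · (2,2)+ 5/6 · (2,4)# 4/6 · (2,5)+ 2/7
Row 3: (3,0)+ 2/4 · (3,1)+ 5/7 · (3,2)+ 4/5 · (3,4)# 2/4 · (3,5)# 2/5 · (3,6)+ 2/3
Row 4: (4,0)+ 3/3 · (4,2)+ 6/6 · (4,3)+ 5/6 · (4,6)+ 3/4
Row 5: (5,1)+ 5/6 · (5,2)+ 5/6 · (5,3)+ 5/6 · (5,4)+ 5/5 · (5,5)+ 5/5 · (5,6)+ 3/3
Row 6: (6,0)+ 2/2 · (6,1)+ 3/4 · (6,2)# 0/4 · (6,4)+ 4/4 · (6,5)+ 4/4
Sum over 37 residents: 2/2 + 3/4 + 0/4 + 2/4 + 2/4 + 4/7 + 4/6 + 3/6 + 2/6 + 2/6 + 2/3 + 1/4 + 1/7 + 5/6 + 4/6 + 2/7 + 2/4 + 5/7 + 4/5 + 2/4 + 2/5 + 2/3 + 3/3 + 6/6 + 5/6 + 3/4 + 5/6 + 5/6 + 5/6 + 5/5 + 5/5 + 3/3 + 2/2 + 3/4 + 0/4 + 4/4 + 4/4 = 1709/70; mean = 1709/70 ÷ 37 = 1709/2590 = 0.659845… → 0.660.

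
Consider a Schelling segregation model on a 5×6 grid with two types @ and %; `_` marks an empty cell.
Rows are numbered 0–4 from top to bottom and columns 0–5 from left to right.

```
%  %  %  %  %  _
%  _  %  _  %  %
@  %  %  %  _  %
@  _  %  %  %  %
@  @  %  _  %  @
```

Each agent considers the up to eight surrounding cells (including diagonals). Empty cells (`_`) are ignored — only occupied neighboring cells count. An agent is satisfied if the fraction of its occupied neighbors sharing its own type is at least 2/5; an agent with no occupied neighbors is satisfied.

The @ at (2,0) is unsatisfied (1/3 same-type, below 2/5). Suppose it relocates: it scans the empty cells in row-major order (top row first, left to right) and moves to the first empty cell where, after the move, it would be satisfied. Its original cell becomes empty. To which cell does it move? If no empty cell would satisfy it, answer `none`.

(3,1)

Vacating (2,0). Empty cells in order:
  (0,5): 0/3 same-type → still unsatisfied.
  (1,1): 0/7 same-type → still unsatisfied.
  (1,3): 0/7 same-type → still unsatisfied.
  (2,4): 0/7 same-type → still unsatisfied.
  (3,1): 3/7 same-type → satisfied — stop here.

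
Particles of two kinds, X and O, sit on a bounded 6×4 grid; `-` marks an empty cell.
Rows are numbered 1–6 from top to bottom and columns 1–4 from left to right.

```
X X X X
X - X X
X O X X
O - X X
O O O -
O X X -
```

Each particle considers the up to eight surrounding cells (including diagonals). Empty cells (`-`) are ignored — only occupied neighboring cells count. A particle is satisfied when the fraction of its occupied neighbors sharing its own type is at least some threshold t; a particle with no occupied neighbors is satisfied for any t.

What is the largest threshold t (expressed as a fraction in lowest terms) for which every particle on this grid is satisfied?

Row 1: (1,1)X 2/2 · (1,2)X 4/4 · (1,3)X 4/4 · (1,4)X 3/3
Row 2: (2,1)X 3/4 · (2,3)X 6/7 · (2,4)X 5/5
Row 3: (3,1)X 1/3 · (3,2)O 1/6 · (3,3)X 5/6 · (3,4)X 5/5
Row 4: (4,1)O 3/4 · (4,3)X 3/6 · (4,4)X 3/4
Row 5: (5,1)O 3/4 · (5,2)O 4/7 · (5,3)O 1/5
Row 6: (6,1)O 2/3 · (6,2)X 1/5 · (6,3)X 1/3
The smallest same-type fraction is 1/6 at (3,2), which reduces to 1/6. Any threshold above that leaves this particle unsatisfied.

1/6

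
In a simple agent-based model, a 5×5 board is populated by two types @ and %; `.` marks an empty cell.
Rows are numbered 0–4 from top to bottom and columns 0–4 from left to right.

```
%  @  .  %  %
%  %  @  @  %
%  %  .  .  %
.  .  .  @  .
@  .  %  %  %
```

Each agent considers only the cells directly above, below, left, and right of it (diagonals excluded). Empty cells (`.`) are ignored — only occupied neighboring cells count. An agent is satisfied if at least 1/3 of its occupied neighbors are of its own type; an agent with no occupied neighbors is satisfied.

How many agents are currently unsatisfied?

2

Row 0: (0,0)% 1/2 ok · (0,1)@ 0/2 unhappy · (0,3)% 1/2 ok · (0,4)% 2/2 ok
Row 1: (1,0)% 3/3 ok · (1,1)% 2/4 ok · (1,2)@ 1/2 ok · (1,3)@ 1/3 ok · (1,4)% 2/3 ok
Row 2: (2,0)% 2/2 ok · (2,1)% 2/2 ok · (2,4)% 1/1 ok
Row 3: (3,3)@ 0/1 unhappy
Row 4: (4,0)@ 0/0 ok · (4,2)% 1/1 ok · (4,3)% 2/3 ok · (4,4)% 1/1 ok
Unsatisfied: (0,1), (3,3) — 2 in total.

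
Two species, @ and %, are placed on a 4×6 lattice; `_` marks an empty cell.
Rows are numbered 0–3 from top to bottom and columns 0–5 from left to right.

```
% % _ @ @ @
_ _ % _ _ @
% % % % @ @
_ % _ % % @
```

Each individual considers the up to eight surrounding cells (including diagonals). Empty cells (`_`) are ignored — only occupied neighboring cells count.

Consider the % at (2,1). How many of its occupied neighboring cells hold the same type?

Occupied neighbors of (2,1): (1,2)=%, (2,0)=%, (2,2)=%, (3,1)=%.
Same type (%): 4 of 4.

4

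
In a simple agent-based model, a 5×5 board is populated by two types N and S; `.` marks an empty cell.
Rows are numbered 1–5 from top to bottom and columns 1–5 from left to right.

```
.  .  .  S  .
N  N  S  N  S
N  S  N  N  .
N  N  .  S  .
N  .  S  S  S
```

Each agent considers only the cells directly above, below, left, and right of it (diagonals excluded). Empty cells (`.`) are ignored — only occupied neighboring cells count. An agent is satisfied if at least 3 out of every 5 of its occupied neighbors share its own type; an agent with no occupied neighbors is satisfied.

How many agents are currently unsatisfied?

9

Row 1: (1,4)S 0/1 ✗
Row 2: (2,1)N 2/2 ✓ · (2,2)N 1/3 ✗ · (2,3)S 0/3 ✗ · (2,4)N 1/4 ✗ · (2,5)S 0/1 ✗
Row 3: (3,1)N 2/3 ✓ · (3,2)S 0/4 ✗ · (3,3)N 1/3 ✗ · (3,4)N 2/3 ✓
Row 4: (4,1)N 3/3 ✓ · (4,2)N 1/2 ✗ · (4,4)S 1/2 ✗
Row 5: (5,1)N 1/1 ✓ · (5,3)S 1/1 ✓ · (5,4)S 3/3 ✓ · (5,5)S 1/1 ✓
Unsatisfied: (1,4), (2,2), (2,3), (2,4), (2,5), (3,2), (3,3), (4,2), (4,4) — 9 in total.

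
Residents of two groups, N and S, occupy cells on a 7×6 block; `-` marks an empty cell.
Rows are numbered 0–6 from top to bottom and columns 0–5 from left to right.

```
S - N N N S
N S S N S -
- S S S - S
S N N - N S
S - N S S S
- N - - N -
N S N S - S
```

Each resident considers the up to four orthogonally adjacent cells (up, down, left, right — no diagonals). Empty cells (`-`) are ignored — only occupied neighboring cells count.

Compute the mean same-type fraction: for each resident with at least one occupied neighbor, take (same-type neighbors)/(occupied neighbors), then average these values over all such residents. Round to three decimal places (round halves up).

0.394

Row 0: (0,0)S 0/1 · (0,2)N 1/2 · (0,3)N 3/3 · (0,4)N 1/3 · (0,5)S 0/1
Row 1: (1,0)N 0/2 · (1,1)S 2/3 · (1,2)S 2/4 · (1,3)N 1/4 · (1,4)S 0/2
Row 2: (2,1)S 2/3 · (2,2)S 3/4 · (2,3)S 1/2 · (2,5)S 1/1
Row 3: (3,0)S 1/2 · (3,1)N 1/3 · (3,2)N 2/3 · (3,4)N 0/2 · (3,5)S 2/3
Row 4: (4,0)S 1/1 · (4,2)N 1/2 · (4,3)S 1/2 · (4,4)S 2/4 · (4,5)S 2/2
Row 5: (5,1)N 0/1 · (5,4)N 0/1
Row 6: (6,0)N 0/1 · (6,1)S 0/3 · (6,2)N 0/2 · (6,3)S 0/1 · (6,5)S — no occupied neighbors
Sum over 30 residents: 0/1 + 1/2 + 3/3 + 1/3 + 0/1 + 0/2 + 2/3 + 2/4 + 1/4 + 0/2 + 2/3 + 3/4 + 1/2 + 1/1 + 1/2 + 1/3 + 2/3 + 0/2 + 2/3 + 1/1 + 1/2 + 1/2 + 2/4 + 2/2 + 0/1 + 0/1 + 0/1 + 0/3 + 0/2 + 0/1 = 71/6; mean = 71/6 ÷ 30 = 71/180 = 0.394444… → 0.394.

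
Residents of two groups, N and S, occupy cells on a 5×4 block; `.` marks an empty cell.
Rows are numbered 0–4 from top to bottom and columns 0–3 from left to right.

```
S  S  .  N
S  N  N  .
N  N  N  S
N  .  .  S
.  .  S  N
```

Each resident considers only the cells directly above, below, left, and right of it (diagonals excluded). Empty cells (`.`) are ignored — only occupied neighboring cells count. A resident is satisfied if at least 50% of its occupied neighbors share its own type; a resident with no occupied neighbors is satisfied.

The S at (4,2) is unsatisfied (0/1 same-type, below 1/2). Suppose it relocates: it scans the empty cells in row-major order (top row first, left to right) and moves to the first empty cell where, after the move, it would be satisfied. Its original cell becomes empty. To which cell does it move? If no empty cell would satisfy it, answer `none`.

(3,2)

Vacating (4,2). Empty cells in order:
  (0,2): 1/3 same-type → still unsatisfied.
  (1,3): 1/3 same-type → still unsatisfied.
  (3,1): 0/2 same-type → still unsatisfied.
  (3,2): 1/2 same-type → satisfied — stop here.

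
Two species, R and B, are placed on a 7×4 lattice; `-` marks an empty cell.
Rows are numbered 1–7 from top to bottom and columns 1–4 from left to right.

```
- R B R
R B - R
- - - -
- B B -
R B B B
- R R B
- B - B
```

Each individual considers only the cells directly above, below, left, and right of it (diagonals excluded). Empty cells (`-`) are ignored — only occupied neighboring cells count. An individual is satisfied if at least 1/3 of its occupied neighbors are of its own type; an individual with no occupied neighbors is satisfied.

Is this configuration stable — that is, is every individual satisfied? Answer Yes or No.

No

(1,2)R 0/2 ✗
(1,3)B 0/2 ✗
(1,4)R 1/2 ✓
(2,1)R 0/1 ✗
(2,2)B 0/2 ✗
(2,4)R 1/1 ✓
(4,2)B 2/2 ✓
(4,3)B 2/2 ✓
(5,1)R 0/1 ✗
(5,2)B 2/4 ✓
(5,3)B 3/4 ✓
(5,4)B 2/2 ✓
(6,2)R 1/3 ✓
(6,3)R 1/3 ✓
(6,4)B 2/3 ✓
(7,2)B 0/1 ✗
(7,4)B 1/1 ✓
For instance (1,2) has only 0/2 same-type neighbors, below 1/3.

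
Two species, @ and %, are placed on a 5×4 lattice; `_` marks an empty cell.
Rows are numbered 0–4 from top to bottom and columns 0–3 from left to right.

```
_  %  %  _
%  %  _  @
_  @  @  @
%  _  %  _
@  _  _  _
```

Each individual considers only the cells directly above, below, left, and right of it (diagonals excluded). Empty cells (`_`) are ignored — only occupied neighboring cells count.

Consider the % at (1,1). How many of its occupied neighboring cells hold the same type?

Occupied neighbors of (1,1): (0,1)=%, (2,1)=@, (1,0)=%.
Same type (%): 2 of 3.

2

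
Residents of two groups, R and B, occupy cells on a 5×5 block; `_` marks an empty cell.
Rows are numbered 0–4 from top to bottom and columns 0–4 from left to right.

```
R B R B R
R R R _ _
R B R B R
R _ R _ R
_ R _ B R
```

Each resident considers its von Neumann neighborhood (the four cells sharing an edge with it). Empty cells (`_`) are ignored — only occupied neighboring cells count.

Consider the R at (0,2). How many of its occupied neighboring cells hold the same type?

1

Occupied neighbors of (0,2): (1,2)=R, (0,1)=B, (0,3)=B.
Same type (R): 1 of 3.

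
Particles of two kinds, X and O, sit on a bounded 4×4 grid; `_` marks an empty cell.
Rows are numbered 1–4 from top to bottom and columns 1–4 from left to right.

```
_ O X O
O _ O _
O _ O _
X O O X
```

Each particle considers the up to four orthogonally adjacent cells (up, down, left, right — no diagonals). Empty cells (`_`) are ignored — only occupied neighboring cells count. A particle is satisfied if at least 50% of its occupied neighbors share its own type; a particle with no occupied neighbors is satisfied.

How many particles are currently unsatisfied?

5

Row 1: (1,2)O 0/1 unhappy · (1,3)X 0/3 unhappy · (1,4)O 0/1 unhappy
Row 2: (2,1)O 1/1 ok · (2,3)O 1/2 ok
Row 3: (3,1)O 1/2 ok · (3,3)O 2/2 ok
Row 4: (4,1)X 0/2 unhappy · (4,2)O 1/2 ok · (4,3)O 2/3 ok · (4,4)X 0/1 unhappy
Unsatisfied: (1,2), (1,3), (1,4), (4,1), (4,4) — 5 in total.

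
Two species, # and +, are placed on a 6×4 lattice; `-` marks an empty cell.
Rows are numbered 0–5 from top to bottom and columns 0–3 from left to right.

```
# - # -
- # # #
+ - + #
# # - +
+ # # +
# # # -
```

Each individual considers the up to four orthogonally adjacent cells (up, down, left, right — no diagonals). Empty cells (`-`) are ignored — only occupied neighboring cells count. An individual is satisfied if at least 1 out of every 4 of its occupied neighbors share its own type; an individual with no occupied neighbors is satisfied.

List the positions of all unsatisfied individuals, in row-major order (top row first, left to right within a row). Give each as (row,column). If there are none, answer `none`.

Row 0: (0,0)# 0/0 ✓ · (0,2)# 1/1 ✓
Row 1: (1,1)# 1/1 ✓ · (1,2)# 3/4 ✓ · (1,3)# 2/2 ✓
Row 2: (2,0)+ 0/1 ✗ · (2,2)+ 0/2 ✗ · (2,3)# 1/3 ✓
Row 3: (3,0)# 1/3 ✓ · (3,1)# 2/2 ✓ · (3,3)+ 1/2 ✓
Row 4: (4,0)+ 0/3 ✗ · (4,1)# 3/4 ✓ · (4,2)# 2/3 ✓ · (4,3)+ 1/2 ✓
Row 5: (5,0)# 1/2 ✓ · (5,1)# 3/3 ✓ · (5,2)# 2/2 ✓

(2,0), (2,2), (4,0)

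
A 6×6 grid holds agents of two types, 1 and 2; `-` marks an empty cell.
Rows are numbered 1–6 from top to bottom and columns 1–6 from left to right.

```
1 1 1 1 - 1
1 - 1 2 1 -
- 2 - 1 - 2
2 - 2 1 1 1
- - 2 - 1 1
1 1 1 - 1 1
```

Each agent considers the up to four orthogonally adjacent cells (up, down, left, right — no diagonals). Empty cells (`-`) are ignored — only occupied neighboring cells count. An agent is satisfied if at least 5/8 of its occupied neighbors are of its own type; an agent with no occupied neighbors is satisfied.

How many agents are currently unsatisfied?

Row 1: (1,1)1 2/2 ok · (1,2)1 2/2 ok · (1,3)1 3/3 ok · (1,4)1 1/2 unhappy · (1,6)1 0/0 ok
Row 2: (2,1)1 1/1 ok · (2,3)1 1/2 unhappy · (2,4)2 0/4 unhappy · (2,5)1 0/1 unhappy
Row 3: (3,2)2 0/0 ok · (3,4)1 1/2 unhappy · (3,6)2 0/1 unhappy
Row 4: (4,1)2 0/0 ok · (4,3)2 1/2 unhappy · (4,4)1 2/3 ok · (4,5)1 3/3 ok · (4,6)1 2/3 ok
Row 5: (5,3)2 1/2 unhappy · (5,5)1 3/3 ok · (5,6)1 3/3 ok
Row 6: (6,1)1 1/1 ok · (6,2)1 2/2 ok · (6,3)1 1/2 unhappy · (6,5)1 2/2 ok · (6,6)1 2/2 ok
Unsatisfied: (1,4), (2,3), (2,4), (2,5), (3,4), (3,6), (4,3), (5,3), (6,3) — 9 in total.

9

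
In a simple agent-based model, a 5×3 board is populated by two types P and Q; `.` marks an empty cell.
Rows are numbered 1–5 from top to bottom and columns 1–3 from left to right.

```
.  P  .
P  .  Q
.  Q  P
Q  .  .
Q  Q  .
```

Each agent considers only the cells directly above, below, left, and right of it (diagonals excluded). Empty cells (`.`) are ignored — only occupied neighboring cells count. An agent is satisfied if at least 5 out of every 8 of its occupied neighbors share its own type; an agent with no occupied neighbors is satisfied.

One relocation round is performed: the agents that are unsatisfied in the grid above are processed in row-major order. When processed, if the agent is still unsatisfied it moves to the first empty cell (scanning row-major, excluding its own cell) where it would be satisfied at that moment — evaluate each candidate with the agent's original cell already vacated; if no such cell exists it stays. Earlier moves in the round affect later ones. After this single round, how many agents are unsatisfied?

Initially unsatisfied (in order): (2,3), (3,2), (3,3).
  (2,3) → (3,1).
  (3,2) → (4,2).
  (3,3): now satisfied by earlier moves; stays.
Resulting grid:
. P .
P . .
Q . P
Q Q .
Q Q .
Unsatisfied now: (2,1), (3,1).

2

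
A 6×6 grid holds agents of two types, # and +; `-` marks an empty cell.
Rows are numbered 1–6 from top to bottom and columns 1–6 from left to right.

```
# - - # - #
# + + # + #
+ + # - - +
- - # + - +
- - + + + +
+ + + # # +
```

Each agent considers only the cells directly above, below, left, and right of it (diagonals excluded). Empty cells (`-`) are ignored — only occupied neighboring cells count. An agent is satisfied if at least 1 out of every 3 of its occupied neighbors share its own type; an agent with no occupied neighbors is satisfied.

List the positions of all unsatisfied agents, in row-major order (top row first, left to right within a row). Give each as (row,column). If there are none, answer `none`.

(2,5)

(1,1)# 1/1 ✓
(1,4)# 1/1 ✓
(1,6)# 1/1 ✓
(2,1)# 1/3 ✓
(2,2)+ 2/3 ✓
(2,3)+ 1/3 ✓
(2,4)# 1/3 ✓
(2,5)+ 0/2 ✗
(2,6)# 1/3 ✓
(3,1)+ 1/2 ✓
(3,2)+ 2/3 ✓
(3,3)# 1/3 ✓
(3,6)+ 1/2 ✓
(4,3)# 1/3 ✓
(4,4)+ 1/2 ✓
(4,6)+ 2/2 ✓
(5,3)+ 2/3 ✓
(5,4)+ 3/4 ✓
(5,5)+ 2/3 ✓
(5,6)+ 3/3 ✓
(6,1)+ 1/1 ✓
(6,2)+ 2/2 ✓
(6,3)+ 2/3 ✓
(6,4)# 1/3 ✓
(6,5)# 1/3 ✓
(6,6)+ 1/2 ✓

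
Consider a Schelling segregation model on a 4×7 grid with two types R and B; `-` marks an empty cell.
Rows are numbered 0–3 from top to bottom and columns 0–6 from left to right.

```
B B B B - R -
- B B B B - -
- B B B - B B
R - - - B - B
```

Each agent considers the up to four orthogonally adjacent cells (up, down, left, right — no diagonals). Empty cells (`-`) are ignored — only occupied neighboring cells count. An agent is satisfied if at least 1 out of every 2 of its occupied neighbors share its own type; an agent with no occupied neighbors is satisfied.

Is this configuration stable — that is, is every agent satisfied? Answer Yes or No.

(0,0)B 1/1 ok
(0,1)B 3/3 ok
(0,2)B 3/3 ok
(0,3)B 2/2 ok
(0,5)R 0/0 ok
(1,1)B 3/3 ok
(1,2)B 4/4 ok
(1,3)B 4/4 ok
(1,4)B 1/1 ok
(2,1)B 2/2 ok
(2,2)B 3/3 ok
(2,3)B 2/2 ok
(2,5)B 1/1 ok
(2,6)B 2/2 ok
(3,0)R 0/0 ok
(3,4)B 0/0 ok
(3,6)B 1/1 ok
All meet the threshold, so the configuration is stable.

Yes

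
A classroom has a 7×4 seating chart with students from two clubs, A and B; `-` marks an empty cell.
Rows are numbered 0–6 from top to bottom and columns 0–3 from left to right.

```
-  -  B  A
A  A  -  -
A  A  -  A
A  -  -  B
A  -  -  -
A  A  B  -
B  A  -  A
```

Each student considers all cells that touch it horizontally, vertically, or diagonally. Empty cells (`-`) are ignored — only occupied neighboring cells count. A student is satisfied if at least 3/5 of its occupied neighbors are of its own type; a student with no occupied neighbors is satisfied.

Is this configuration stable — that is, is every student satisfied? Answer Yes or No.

No

(0,2)B 0/2 unhappy
(0,3)A 0/1 unhappy
(1,0)A 3/3 ok
(1,1)A 3/4 ok
(2,0)A 4/4 ok
(2,1)A 4/4 ok
(2,3)A 0/1 unhappy
(3,0)A 3/3 ok
(3,3)B 0/1 unhappy
(4,0)A 3/3 ok
(5,0)A 3/4 ok
(5,1)A 3/5 ok
(5,2)B 0/3 unhappy
(6,0)B 0/3 unhappy
(6,1)A 2/4 unhappy
(6,3)A 0/1 unhappy
For instance (0,2) has only 0/2 same-type neighbors, below 3/5.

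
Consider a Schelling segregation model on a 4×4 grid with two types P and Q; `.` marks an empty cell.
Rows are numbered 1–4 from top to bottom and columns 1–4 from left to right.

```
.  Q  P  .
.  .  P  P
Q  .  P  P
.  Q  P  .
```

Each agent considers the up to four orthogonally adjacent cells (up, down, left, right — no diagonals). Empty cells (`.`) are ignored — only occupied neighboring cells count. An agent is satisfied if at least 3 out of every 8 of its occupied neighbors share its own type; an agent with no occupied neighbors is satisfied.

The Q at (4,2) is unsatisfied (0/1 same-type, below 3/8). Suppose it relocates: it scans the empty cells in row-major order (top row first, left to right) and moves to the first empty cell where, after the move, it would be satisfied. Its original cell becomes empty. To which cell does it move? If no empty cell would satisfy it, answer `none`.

(1,1)

Vacating (4,2). Empty cells in order:
  (1,1): 1/1 same-type → satisfied — stop here.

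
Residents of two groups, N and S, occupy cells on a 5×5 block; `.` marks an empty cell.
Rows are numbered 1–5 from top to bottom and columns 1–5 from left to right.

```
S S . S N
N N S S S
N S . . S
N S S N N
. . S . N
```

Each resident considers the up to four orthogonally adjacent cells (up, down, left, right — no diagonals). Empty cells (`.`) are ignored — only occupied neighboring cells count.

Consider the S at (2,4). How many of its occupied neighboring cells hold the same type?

Occupied neighbors of (2,4): (1,4)=S, (2,3)=S, (2,5)=S.
Same type (S): 3 of 3.

3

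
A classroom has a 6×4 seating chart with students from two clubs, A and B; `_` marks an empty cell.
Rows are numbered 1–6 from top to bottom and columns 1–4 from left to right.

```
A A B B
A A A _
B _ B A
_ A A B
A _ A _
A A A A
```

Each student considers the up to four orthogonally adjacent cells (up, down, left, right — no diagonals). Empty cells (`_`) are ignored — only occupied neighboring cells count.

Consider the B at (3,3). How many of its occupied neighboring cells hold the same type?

0

Occupied neighbors of (3,3): (2,3)=A, (4,3)=A, (3,4)=A.
Same type (B): 0 of 3.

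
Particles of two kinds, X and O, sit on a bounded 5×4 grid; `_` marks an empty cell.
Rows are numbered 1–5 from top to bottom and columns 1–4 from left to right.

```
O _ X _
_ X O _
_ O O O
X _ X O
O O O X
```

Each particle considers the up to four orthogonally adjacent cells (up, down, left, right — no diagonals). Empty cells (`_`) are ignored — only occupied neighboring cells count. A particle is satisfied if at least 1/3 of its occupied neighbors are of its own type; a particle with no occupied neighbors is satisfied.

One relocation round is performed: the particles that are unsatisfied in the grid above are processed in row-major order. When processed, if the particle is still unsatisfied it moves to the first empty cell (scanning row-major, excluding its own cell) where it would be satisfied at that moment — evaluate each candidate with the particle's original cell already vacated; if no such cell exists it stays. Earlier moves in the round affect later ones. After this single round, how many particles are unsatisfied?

1

Initially unsatisfied (in order): (1,3), (2,2), (4,1), (4,3), (5,4).
  (1,3) → (1,2).
  (2,2): now satisfied by earlier moves; stays.
  (4,1) → (1,3).
  (4,3) → (1,4).
  (5,4) → (2,1).
Resulting grid:
O X X X
X X O _
_ O O O
_ _ _ O
O O O _
Unsatisfied now: (1,1).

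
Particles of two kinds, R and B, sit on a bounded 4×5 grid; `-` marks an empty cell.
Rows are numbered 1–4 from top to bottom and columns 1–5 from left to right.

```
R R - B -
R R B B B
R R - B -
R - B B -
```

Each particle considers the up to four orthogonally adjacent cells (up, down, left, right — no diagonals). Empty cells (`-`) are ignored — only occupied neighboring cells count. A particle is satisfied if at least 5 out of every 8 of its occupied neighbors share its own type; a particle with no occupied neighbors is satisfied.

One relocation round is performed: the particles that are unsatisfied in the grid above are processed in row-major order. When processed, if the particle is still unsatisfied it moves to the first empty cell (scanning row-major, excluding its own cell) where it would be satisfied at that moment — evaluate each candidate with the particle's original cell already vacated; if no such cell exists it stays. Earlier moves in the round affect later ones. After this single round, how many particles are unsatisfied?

0

Initially unsatisfied (in order): (2,3).
  (2,3) → (1,5).
Resulting grid:
R R - B B
R R - B B
R R - B -
R - B B -
All satisfied now.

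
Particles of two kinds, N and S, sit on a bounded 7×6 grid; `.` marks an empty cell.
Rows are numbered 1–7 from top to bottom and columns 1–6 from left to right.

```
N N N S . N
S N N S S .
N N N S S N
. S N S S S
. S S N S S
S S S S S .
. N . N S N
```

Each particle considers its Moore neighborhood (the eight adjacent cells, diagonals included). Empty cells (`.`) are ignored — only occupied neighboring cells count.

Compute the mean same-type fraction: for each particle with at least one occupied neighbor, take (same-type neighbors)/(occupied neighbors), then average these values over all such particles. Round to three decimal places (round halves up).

Row 1: (1,1)N 2/3 · (1,2)N 4/5 · (1,3)N 3/5 · (1,4)S 2/4 · (1,6)N 0/1
Row 2: (2,1)S 0/5 · (2,2)N 7/8 · (2,3)N 5/8 · (2,4)S 4/7 · (2,5)S 4/6
Row 3: (3,1)N 2/4 · (3,2)N 5/7 · (3,3)N 4/8 · (3,4)S 5/8 · (3,5)S 6/7 · (3,6)N 0/4
Row 4: (4,2)S 2/6 · (4,3)N 3/8 · (4,4)S 5/8 · (4,5)S 6/8 · (4,6)S 4/5
Row 5: (5,2)S 5/6 · (5,3)S 6/8 · (5,4)N 1/8 · (5,5)S 6/7 · (5,6)S 4/4
Row 6: (6,1)S 2/3 · (6,2)S 4/5 · (6,3)S 4/7 · (6,4)S 5/7 · (6,5)S 4/7
Row 7: (7,2)N 0/3 · (7,4)N 0/4 · (7,5)S 2/4 · (7,6)N 0/2
Sum over 35 particles: 2/3 + 4/5 + 3/5 + 2/4 + 0/1 + 0/5 + 7/8 + 5/8 + 4/7 + 4/6 + 2/4 + 5/7 + 4/8 + 5/8 + 6/7 + 0/4 + 2/6 + 3/8 + 5/8 + 6/8 + 4/5 + 5/6 + 6/8 + 1/8 + 6/7 + 4/4 + 2/3 + 4/5 + 4/7 + 5/7 + 4/7 + 0/3 + 0/4 + 2/4 + 0/2 = 1577/84; mean = 1577/84 ÷ 35 = 1577/2940 = 0.536394… → 0.536.

0.536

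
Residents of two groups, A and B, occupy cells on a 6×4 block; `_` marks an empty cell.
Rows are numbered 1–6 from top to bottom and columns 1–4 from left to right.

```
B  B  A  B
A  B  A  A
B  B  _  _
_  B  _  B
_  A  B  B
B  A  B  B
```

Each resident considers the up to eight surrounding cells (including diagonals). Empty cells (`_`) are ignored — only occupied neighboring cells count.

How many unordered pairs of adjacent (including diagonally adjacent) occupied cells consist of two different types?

20

Scan each occupied cell's neighbors to the right and below (and the two forward diagonals) so each pair is counted once.
Row 1: B(1,1)–B(1,2)= B(1,1)–A(2,1)≠ B(1,1)–B(2,2)= B(1,2)–A(1,3)≠ B(1,2)–B(2,2)= B(1,2)–A(2,3)≠ B(1,2)–A(2,1)≠ A(1,3)–B(1,4)≠ A(1,3)–A(2,3)= A(1,3)–A(2,4)= A(1,3)–B(2,2)≠ B(1,4)–A(2,4)≠ B(1,4)–A(2,3)≠  → 8/13 unlike.
Row 2: A(2,1)–B(2,2)≠ A(2,1)–B(3,1)≠ A(2,1)–B(3,2)≠ B(2,2)–A(2,3)≠ B(2,2)–B(3,2)= B(2,2)–B(3,1)= A(2,3)–A(2,4)= A(2,3)–B(3,2)≠  → 5/8 unlike.
Row 3: B(3,1)–B(3,2)= B(3,1)–B(4,2)= B(3,2)–B(4,2)=  → 0/3 unlike.
Row 4: B(4,2)–A(5,2)≠ B(4,2)–B(5,3)= B(4,4)–B(5,4)= B(4,4)–B(5,3)=  → 1/4 unlike.
Row 5: A(5,2)–B(5,3)≠ A(5,2)–A(6,2)= A(5,2)–B(6,3)≠ A(5,2)–B(6,1)≠ B(5,3)–B(5,4)= B(5,3)–B(6,3)= B(5,3)–B(6,4)= B(5,3)–A(6,2)≠ B(5,4)–B(6,4)= B(5,4)–B(6,3)=  → 4/10 unlike.
Row 6: B(6,1)–A(6,2)≠ A(6,2)–B(6,3)≠ B(6,3)–B(6,4)=  → 2/3 unlike.
Total adjacent occupied pairs: 41; unlike-type pairs: 20.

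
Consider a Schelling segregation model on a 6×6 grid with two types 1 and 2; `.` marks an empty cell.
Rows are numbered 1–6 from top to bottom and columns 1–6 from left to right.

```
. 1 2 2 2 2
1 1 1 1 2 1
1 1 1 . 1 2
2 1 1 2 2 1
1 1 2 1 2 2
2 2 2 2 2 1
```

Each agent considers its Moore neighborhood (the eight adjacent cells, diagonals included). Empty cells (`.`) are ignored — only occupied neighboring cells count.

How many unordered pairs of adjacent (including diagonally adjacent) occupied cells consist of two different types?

45

Scan each occupied cell's neighbors to the right and below (and the two forward diagonals) so each pair is counted once.
Row 1: 1(1,2)–2(1,3)≠ 1(1,2)–1(2,2)= 1(1,2)–1(2,3)= 1(1,2)–1(2,1)= 2(1,3)–2(1,4)= 2(1,3)–1(2,3)≠ 2(1,3)–1(2,4)≠ 2(1,3)–1(2,2)≠ 2(1,4)–2(1,5)= 2(1,4)–1(2,4)≠ 2(1,4)–2(2,5)= 2(1,4)–1(2,3)≠ 2(1,5)–2(1,6)= 2(1,5)–2(2,5)= 2(1,5)–1(2,6)≠ 2(1,5)–1(2,4)≠ 2(1,6)–1(2,6)≠ 2(1,6)–2(2,5)=  → 9/18 unlike.
Row 2: 1(2,1)–1(2,2)= 1(2,1)–1(3,1)= 1(2,1)–1(3,2)= 1(2,2)–1(2,3)= 1(2,2)–1(3,2)= 1(2,2)–1(3,3)= 1(2,2)–1(3,1)= 1(2,3)–1(2,4)= 1(2,3)–1(3,3)= 1(2,3)–1(3,2)= 1(2,4)–2(2,5)≠ 1(2,4)–1(3,5)= 1(2,4)–1(3,3)= 2(2,5)–1(2,6)≠ 2(2,5)–1(3,5)≠ 2(2,5)–2(3,6)= 1(2,6)–2(3,6)≠ 1(2,6)–1(3,5)=  → 4/18 unlike.
Row 3: 1(3,1)–1(3,2)= 1(3,1)–2(4,1)≠ 1(3,1)–1(4,2)= 1(3,2)–1(3,3)= 1(3,2)–1(4,2)= 1(3,2)–1(4,3)= 1(3,2)–2(4,1)≠ 1(3,3)–1(4,3)= 1(3,3)–2(4,4)≠ 1(3,3)–1(4,2)= 1(3,5)–2(3,6)≠ 1(3,5)–2(4,5)≠ 1(3,5)–1(4,6)= 1(3,5)–2(4,4)≠ 2(3,6)–1(4,6)≠ 2(3,6)–2(4,5)=  → 7/16 unlike.
Row 4: 2(4,1)–1(4,2)≠ 2(4,1)–1(5,1)≠ 2(4,1)–1(5,2)≠ 1(4,2)–1(4,3)= 1(4,2)–1(5,2)= 1(4,2)–2(5,3)≠ 1(4,2)–1(5,1)= 1(4,3)–2(4,4)≠ 1(4,3)–2(5,3)≠ 1(4,3)–1(5,4)= 1(4,3)–1(5,2)= 2(4,4)–2(4,5)= 2(4,4)–1(5,4)≠ 2(4,4)–2(5,5)= 2(4,4)–2(5,3)= 2(4,5)–1(4,6)≠ 2(4,5)–2(5,5)= 2(4,5)–2(5,6)= 2(4,5)–1(5,4)≠ 1(4,6)–2(5,6)≠ 1(4,6)–2(5,5)≠  → 11/21 unlike.
Row 5: 1(5,1)–1(5,2)= 1(5,1)–2(6,1)≠ 1(5,1)–2(6,2)≠ 1(5,2)–2(5,3)≠ 1(5,2)–2(6,2)≠ 1(5,2)–2(6,3)≠ 1(5,2)–2(6,1)≠ 2(5,3)–1(5,4)≠ 2(5,3)–2(6,3)= 2(5,3)–2(6,4)= 2(5,3)–2(6,2)= 1(5,4)–2(5,5)≠ 1(5,4)–2(6,4)≠ 1(5,4)–2(6,5)≠ 1(5,4)–2(6,3)≠ 2(5,5)–2(5,6)= 2(5,5)–2(6,5)= 2(5,5)–1(6,6)≠ 2(5,5)–2(6,4)= 2(5,6)–1(6,6)≠ 2(5,6)–2(6,5)=  → 13/21 unlike.
Row 6: 2(6,1)–2(6,2)= 2(6,2)–2(6,3)= 2(6,3)–2(6,4)= 2(6,4)–2(6,5)= 2(6,5)–1(6,6)≠  → 1/5 unlike.
Total adjacent occupied pairs: 99; unlike-type pairs: 45.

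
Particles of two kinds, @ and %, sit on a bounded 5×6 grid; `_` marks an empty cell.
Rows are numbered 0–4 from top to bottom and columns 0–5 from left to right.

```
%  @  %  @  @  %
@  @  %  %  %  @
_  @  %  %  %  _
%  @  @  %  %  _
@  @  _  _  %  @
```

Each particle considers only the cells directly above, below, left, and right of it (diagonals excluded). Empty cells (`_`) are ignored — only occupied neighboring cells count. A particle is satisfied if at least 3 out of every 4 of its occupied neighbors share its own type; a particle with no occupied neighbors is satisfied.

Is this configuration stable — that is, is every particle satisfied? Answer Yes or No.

No

Row 0: (0,0)% 0/2 not · (0,1)@ 1/3 not · (0,2)% 1/3 not · (0,3)@ 1/3 not · (0,4)@ 1/3 not · (0,5)% 0/2 not
Row 1: (1,0)@ 1/2 not · (1,1)@ 3/4 satisfied · (1,2)% 3/4 satisfied · (1,3)% 3/4 satisfied · (1,4)% 2/4 not · (1,5)@ 0/2 not
Row 2: (2,1)@ 2/3 not · (2,2)% 2/4 not · (2,3)% 4/4 satisfied · (2,4)% 3/3 satisfied
Row 3: (3,0)% 0/2 not · (3,1)@ 3/4 satisfied · (3,2)@ 1/3 not · (3,3)% 2/3 not · (3,4)% 3/3 satisfied
Row 4: (4,0)@ 1/2 not · (4,1)@ 2/2 satisfied · (4,4)% 1/2 not · (4,5)@ 0/1 not
For instance (0,0) has only 0/2 same-type neighbors, below 3/4.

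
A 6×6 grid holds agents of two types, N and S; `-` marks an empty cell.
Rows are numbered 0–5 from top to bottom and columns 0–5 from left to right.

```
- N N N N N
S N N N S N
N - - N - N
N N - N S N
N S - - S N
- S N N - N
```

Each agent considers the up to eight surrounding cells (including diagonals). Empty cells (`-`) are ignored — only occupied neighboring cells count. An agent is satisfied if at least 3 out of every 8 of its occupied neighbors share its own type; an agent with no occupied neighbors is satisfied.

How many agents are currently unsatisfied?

8

(0,1)N 3/4 ✓
(0,2)N 5/5 ✓
(0,3)N 4/5 ✓
(0,4)N 4/5 ✓
(0,5)N 2/3 ✓
(1,0)S 0/3 ✗
(1,1)N 4/5 ✓
(1,2)N 6/6 ✓
(1,3)N 5/6 ✓
(1,4)S 0/7 ✗
(1,5)N 3/4 ✓
(2,0)N 3/4 ✓
(2,3)N 3/5 ✓
(2,5)N 2/4 ✓
(3,0)N 3/4 ✓
(3,1)N 3/4 ✓
(3,3)N 1/3 ✗
(3,4)S 1/6 ✗
(3,5)N 2/4 ✓
(4,0)N 2/4 ✓
(4,1)S 1/5 ✗
(4,4)S 1/6 ✗
(4,5)N 2/4 ✓
(5,1)S 1/3 ✗
(5,2)N 1/3 ✗
(5,3)N 1/2 ✓
(5,5)N 1/2 ✓
Unsatisfied: (1,0), (1,4), (3,3), (3,4), (4,1), (4,4), (5,1), (5,2) — 8 in total.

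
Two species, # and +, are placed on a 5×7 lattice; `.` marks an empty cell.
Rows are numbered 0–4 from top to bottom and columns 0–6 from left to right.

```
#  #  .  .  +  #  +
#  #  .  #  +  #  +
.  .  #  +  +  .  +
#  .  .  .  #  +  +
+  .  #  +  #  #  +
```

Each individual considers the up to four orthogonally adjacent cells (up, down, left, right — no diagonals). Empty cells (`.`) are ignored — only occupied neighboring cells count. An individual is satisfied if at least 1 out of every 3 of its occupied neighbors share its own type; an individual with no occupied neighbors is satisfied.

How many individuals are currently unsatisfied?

6

(0,0)# 2/2 ✓
(0,1)# 2/2 ✓
(0,4)+ 1/2 ✓
(0,5)# 1/3 ✓
(0,6)+ 1/2 ✓
(1,0)# 2/2 ✓
(1,1)# 2/2 ✓
(1,3)# 0/2 ✗
(1,4)+ 2/4 ✓
(1,5)# 1/3 ✓
(1,6)+ 2/3 ✓
(2,2)# 0/1 ✗
(2,3)+ 1/3 ✓
(2,4)+ 2/3 ✓
(2,6)+ 2/2 ✓
(3,0)# 0/1 ✗
(3,4)# 1/3 ✓
(3,5)+ 1/3 ✓
(3,6)+ 3/3 ✓
(4,0)+ 0/1 ✗
(4,2)# 0/1 ✗
(4,3)+ 0/2 ✗
(4,4)# 2/3 ✓
(4,5)# 1/3 ✓
(4,6)+ 1/2 ✓
Unsatisfied: (1,3), (2,2), (3,0), (4,0), (4,2), (4,3) — 6 in total.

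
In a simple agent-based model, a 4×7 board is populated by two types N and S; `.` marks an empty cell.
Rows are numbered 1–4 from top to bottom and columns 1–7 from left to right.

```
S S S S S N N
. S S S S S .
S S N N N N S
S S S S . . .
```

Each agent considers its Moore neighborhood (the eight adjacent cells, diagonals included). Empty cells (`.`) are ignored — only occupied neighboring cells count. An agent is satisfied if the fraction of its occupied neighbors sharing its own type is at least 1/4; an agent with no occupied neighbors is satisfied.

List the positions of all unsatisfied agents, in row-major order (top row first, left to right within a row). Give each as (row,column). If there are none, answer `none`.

Row 1: (1,1)S 2/2 satisfied · (1,2)S 4/4 satisfied · (1,3)S 5/5 satisfied · (1,4)S 5/5 satisfied · (1,5)S 4/5 satisfied · (1,6)N 1/4 satisfied · (1,7)N 1/2 satisfied
Row 2: (2,2)S 6/7 satisfied · (2,3)S 6/8 satisfied · (2,4)S 5/8 satisfied · (2,5)S 4/8 satisfied · (2,6)S 3/7 satisfied
Row 3: (3,1)S 4/4 satisfied · (3,2)S 6/7 satisfied · (3,3)N 1/8 not · (3,4)N 2/7 satisfied · (3,5)N 2/6 satisfied · (3,6)N 1/4 satisfied · (3,7)S 1/2 satisfied
Row 4: (4,1)S 3/3 satisfied · (4,2)S 4/5 satisfied · (4,3)S 3/5 satisfied · (4,4)S 1/4 satisfied

(3,3)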